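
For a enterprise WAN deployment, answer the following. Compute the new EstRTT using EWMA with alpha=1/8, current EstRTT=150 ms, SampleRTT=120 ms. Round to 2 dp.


Given: EstRTT = 150 ms, SampleRTT = 120 ms, alpha = 1/8
New EstRTT = (1 - alpha) * EstRTT + alpha * SampleRTT
(7/8) * 150 = 131.25
(1/8) * 120 = 15
New EstRTT = 131.25 + 15 = 146.25 ms -> 146.25 ms (2 dp)

146.25


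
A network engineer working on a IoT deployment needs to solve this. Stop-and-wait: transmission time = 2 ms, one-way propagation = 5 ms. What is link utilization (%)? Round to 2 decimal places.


Given: Ttrans = 2 ms, Tprop = 5 ms
RTT = 2 * Tprop = 2 * 5 = 10 ms
U = Ttrans / (Ttrans + RTT)
U = 2 / (2 + 10)
U = 2 / 12 = 0.166667
U% = 16.67%

16.67


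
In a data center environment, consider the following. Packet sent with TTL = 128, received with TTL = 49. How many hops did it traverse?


Given: initial TTL = 128, received TTL = 49
Hops = initial TTL - received TTL
Hops = 128 - 49 = 79

79


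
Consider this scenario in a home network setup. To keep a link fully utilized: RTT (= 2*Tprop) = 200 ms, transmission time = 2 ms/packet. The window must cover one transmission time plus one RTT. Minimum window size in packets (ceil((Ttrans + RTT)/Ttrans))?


Given: Ttrans = 2 ms, RTT = 200 ms (= 2 * Tprop, Tprop = 100 ms)
Time until first ACK returns = Ttrans + RTT = 2 + 200 = 202 ms
Need W * Ttrans >= Ttrans + RTT  ->  W >= (Ttrans + RTT) / Ttrans
(Ttrans + RTT) / Ttrans = 202 / 2 = 101
W_min = ceil(101) = 101

101


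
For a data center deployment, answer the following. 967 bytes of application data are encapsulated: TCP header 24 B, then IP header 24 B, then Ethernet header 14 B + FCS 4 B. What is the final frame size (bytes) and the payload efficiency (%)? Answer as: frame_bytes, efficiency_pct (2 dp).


TCP segment = 967 + 24 = 991 B
IP packet = 991 + 24 = 1015 B
Ethernet frame = 1015 + 14 + 4 = 1033 B
Efficiency = app / frame = 967 / 1033 = 0.936108 = 93.6108% -> 93.61% (2 dp)

1033, 93.61


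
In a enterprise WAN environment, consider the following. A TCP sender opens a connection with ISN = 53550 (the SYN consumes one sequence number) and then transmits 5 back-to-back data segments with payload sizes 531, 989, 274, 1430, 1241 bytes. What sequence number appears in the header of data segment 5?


The SYN occupies sequence number ISN = 53550, so the first data byte is ISN + 1 = 53551.
SEQ of data segment i = (ISN + 1) + sum of payload sizes of segments 1..i-1.
Segment 1: SEQ = 53551, payload = 531 bytes
Segment 2: SEQ = 54082, payload = 989 bytes
Segment 3: SEQ = 55071, payload = 274 bytes
Segment 4: SEQ = 55345, payload = 1430 bytes
Segment 5: SEQ = 56775, payload = 1241 bytes
SEQ of segment 5 = 53551 + 531 + 989 + 274 + 1430 = 56775

56775


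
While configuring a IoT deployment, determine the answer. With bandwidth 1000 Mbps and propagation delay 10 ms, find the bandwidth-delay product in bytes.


Given: bandwidth = 1000 Mbps, delay = 10 ms
BDP in bits = 1000 * 10^6 * 10 / 1000
BDP in bits = 10000000
BDP in bytes = 10000000 / 8 = 1250000

1250000


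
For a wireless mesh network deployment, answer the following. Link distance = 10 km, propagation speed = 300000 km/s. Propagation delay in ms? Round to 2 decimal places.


Given: distance = 10 km, speed = 300000 km/s
Delay = distance / speed = 10 / 300000 seconds
Delay in ms = 10 * 1000 / 300000
Delay = 0.0333 ms
Rounded to 2 dp = 0.03 ms

0.03


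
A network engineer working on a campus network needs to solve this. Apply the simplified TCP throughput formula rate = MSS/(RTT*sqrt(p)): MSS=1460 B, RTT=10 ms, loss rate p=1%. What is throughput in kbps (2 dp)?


Given: MSS = 1460 bytes, RTT = 10 ms, loss = 1%
RTT in seconds = 10 / 1000 = 0.01
Loss rate = 1% = 0.01
sqrt(loss) = sqrt(0.01) = 0.1
Throughput (bytes/s) = 1460 / (0.01 * 0.1) = 1460000.0000
Throughput (kbps) = 1460000.0000 * 8 / 1000 = 11680.000000 -> 11680.00 kbps (2 dp)

11680.00


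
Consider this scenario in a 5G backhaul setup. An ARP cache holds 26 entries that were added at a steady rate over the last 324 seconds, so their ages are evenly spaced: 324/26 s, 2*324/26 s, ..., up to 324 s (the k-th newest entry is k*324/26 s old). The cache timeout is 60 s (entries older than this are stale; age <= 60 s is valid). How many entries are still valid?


Ages are k * 324/26 s for k = 1..26 (spacing = 12.4615 s).
Entry k is valid iff k * 324/26 <= 60 iff k <= 26 * 60 / 324 = 4.8148
n_valid = floor(4.8148) = 4
(n_stale = 26 - 4 = 22)

4


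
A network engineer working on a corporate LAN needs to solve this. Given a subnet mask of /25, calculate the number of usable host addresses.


Given: subnet mask /25
Host bits = 32 - 25 = 7
Total addresses = 2^7 = 128
Usable hosts = 128 - 2 (network + broadcast) = 126

126


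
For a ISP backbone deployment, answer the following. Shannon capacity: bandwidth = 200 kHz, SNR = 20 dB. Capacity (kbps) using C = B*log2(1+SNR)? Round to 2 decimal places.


Given: B = 200 kHz, SNR = 20 dB
SNR linear = 10^(20/10) = 100
1 + SNR = 101
log2(101) = 6.6582114828
C = 200 * 1000 * 6.6582114828 = 1331642.2966 bps
C = 1331.642297 kbps -> 1331.64 kbps (2 dp)

1331.64


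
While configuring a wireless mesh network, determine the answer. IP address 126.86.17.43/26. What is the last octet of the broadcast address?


Given: IP = 126.86.17.43, prefix = /26
Host bits = 32 - 26 = 6
Network last octet = 43 AND mask = 0
Host part size = 2^6 - 1 = 63
Broadcast last octet = 0 OR 63 = 63

63


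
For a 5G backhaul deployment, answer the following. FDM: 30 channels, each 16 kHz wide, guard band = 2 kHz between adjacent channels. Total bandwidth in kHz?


Given: 30 channels, 16 kHz each, guard = 2 kHz
Channel bandwidth = 30 * 16 = 480 kHz
Guard bands = 29 gaps * 2 kHz = 58 kHz
Total = 480 + 58 = 538 kHz

538


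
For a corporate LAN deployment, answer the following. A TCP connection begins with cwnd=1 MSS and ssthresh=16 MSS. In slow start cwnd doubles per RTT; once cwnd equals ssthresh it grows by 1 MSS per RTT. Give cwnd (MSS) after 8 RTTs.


RTT 0: cwnd = 1 MSS (initial)
RTT 1: cwnd = 2 MSS (slow start, doubled)
RTT 2: cwnd = 4 MSS (slow start, doubled)
RTT 3: cwnd = 8 MSS (slow start, doubled)
RTT 4: cwnd = 16 MSS (slow start, doubled)
RTT 5: cwnd = 17 MSS (congestion avoidance, +1)
RTT 6: cwnd = 18 MSS (congestion avoidance, +1)
RTT 7: cwnd = 19 MSS (congestion avoidance, +1)
RTT 8: cwnd = 20 MSS (congestion avoidance, +1)

20


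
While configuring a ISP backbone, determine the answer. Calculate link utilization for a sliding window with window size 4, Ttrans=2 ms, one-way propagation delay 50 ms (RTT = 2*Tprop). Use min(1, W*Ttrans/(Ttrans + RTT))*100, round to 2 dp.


Given: W = 4, Ttrans = 2 ms, RTT = 100 ms (= 2 * Tprop, Tprop = 50 ms)
Cycle time = Ttrans + RTT = 2 + 100 = 102 ms (first packet sent until its ACK returns)
W * Ttrans = 4 * 2 = 8 ms of sending per cycle
W * Ttrans / (Ttrans + RTT) = 8 / 102 = 0.078431
U = min(1, 0.078431) = 0.078431
U% = 7.84%

7.84


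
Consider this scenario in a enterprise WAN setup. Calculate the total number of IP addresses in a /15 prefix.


Given: CIDR prefix /15
Host bits = 32 - 15 = 17
Total addresses = 2^17 = 131072

131072


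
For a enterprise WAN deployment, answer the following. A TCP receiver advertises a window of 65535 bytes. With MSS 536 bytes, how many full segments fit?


Given: RWND = 65535 bytes, MSS = 536 bytes
Full segments = floor(RWND / MSS)
Full segments = floor(65535 / 536)
Full segments = floor(122.2668) = 122

122


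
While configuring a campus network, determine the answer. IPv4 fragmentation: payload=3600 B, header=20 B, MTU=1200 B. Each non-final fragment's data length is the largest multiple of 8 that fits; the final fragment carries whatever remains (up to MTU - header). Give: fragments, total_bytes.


Max data per non-final fragment = floor((MTU - header)/8)*8 = floor((1200 - 20)/8)*8 = floor(1180/8)*8 = 1176 B
Final fragment needs no 8-byte alignment: it can carry up to MTU - header = 1180 B
Non-final fragments needed = ceil((payload - 1180) / 1176) = ceil(2420/1176) = ceil(2.0578) = 3
Number of fragments = 3 + 1 = 4
Fragment sizes (data): 3 * 1176 B + 72 B (last, 72 <= 1180 OK)
Total bytes sent = payload + n_frags * header = 3600 + 4*20 = 3600 + 80 = 3680 B

4, 3680


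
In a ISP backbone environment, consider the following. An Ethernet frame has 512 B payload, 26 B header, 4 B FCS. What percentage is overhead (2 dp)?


Given: payload = 512 B, header = 26 B, trailer = 4 B
Overhead bytes = header + trailer = 26 + 4 = 30
Total frame = payload + overhead = 512 + 30 = 542
Overhead % = 30 / 542 * 100 = 5.5351% -> 5.54% (2 dp)

5.54


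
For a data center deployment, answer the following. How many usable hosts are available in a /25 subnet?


Given: subnet mask /25
Host bits = 32 - 25 = 7
Total addresses = 2^7 = 128
Usable hosts = 128 - 2 (network + broadcast) = 126

126


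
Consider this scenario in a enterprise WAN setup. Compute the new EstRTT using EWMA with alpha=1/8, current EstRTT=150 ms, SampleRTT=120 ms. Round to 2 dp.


Given: EstRTT = 150 ms, SampleRTT = 120 ms, alpha = 1/8
New EstRTT = (1 - alpha) * EstRTT + alpha * SampleRTT
(7/8) * 150 = 131.25
(1/8) * 120 = 15
New EstRTT = 131.25 + 15 = 146.25 ms -> 146.25 ms (2 dp)

146.25


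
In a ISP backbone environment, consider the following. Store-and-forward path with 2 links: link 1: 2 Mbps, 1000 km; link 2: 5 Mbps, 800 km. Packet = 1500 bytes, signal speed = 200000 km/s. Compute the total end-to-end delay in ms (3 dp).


Packet = 1500 bytes = 12000 bits. Store-and-forward: sum (t_trans + t_prop) per link.
Link 1: t_trans = 12000/(2*10^6) s = 6.0000 ms; t_prop = 1000/200000 s = 5.0000 ms; subtotal = 11.0000 ms
Link 2: t_trans = 12000/(5*10^6) s = 2.4000 ms; t_prop = 800/200000 s = 4.0000 ms; subtotal = 6.4000 ms
End-to-end = 11.0000 + 6.4000 = 17.4000 ms -> 17.400 ms (3 dp)

17.400


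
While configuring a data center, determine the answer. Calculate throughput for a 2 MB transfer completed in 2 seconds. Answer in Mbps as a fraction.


Given: file = 2 MB, time = 2 s
File in Mb = 2 * 8 = 16 Mb
Throughput = 16 / 2 Mbps
Throughput = 8 Mbps

8


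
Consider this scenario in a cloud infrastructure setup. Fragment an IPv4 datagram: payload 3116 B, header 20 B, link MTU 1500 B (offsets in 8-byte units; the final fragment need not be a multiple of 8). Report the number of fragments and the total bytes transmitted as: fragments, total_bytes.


Max data per non-final fragment = floor((MTU - header)/8)*8 = floor((1500 - 20)/8)*8 = floor(1480/8)*8 = 1480 B
Final fragment needs no 8-byte alignment: it can carry up to MTU - header = 1480 B
Non-final fragments needed = ceil((payload - 1480) / 1480) = ceil(1636/1480) = ceil(1.1054) = 2
Number of fragments = 2 + 1 = 3
Fragment sizes (data): 2 * 1480 B + 156 B (last, 156 <= 1480 OK)
Total bytes sent = payload + n_frags * header = 3116 + 3*20 = 3116 + 60 = 3176 B

3, 3176


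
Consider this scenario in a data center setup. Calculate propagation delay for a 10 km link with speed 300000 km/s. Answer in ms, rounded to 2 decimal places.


Given: distance = 10 km, speed = 300000 km/s
Delay = distance / speed = 10 / 300000 seconds
Delay in ms = 10 * 1000 / 300000
Delay = 0.0333 ms
Rounded to 2 dp = 0.03 ms

0.03


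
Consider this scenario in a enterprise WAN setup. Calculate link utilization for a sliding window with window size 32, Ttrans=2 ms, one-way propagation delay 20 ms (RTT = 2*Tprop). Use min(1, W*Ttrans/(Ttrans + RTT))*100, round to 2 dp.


Given: W = 32, Ttrans = 2 ms, RTT = 40 ms (= 2 * Tprop, Tprop = 20 ms)
Cycle time = Ttrans + RTT = 2 + 40 = 42 ms (first packet sent until its ACK returns)
W * Ttrans = 32 * 2 = 64 ms of sending per cycle
W * Ttrans / (Ttrans + RTT) = 64 / 42 = 1.523810
U = min(1, 1.523810) = 1.000000
U% = 100.00%

100.00


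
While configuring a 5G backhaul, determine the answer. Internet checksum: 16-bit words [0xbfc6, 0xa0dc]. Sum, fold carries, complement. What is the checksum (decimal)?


Given words: [0xbfc6, 0xa0dc]
Step 1: Sum all words
Raw sum = 49094 + 41180 = 90274
Step 2: Fold carry: (24738 + 1) = 24739
One's complement = ~24739 & 0xFFFF = 40796

40796


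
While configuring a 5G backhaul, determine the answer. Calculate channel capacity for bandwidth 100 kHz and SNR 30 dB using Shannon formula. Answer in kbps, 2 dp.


Given: B = 100 kHz, SNR = 30 dB
SNR linear = 10^(30/10) = 1000
1 + SNR = 1001
log2(1001) = 9.9672262588
C = 100 * 1000 * 9.9672262588 = 996722.6259 bps
C = 996.722626 kbps -> 996.72 kbps (2 dp)

996.72


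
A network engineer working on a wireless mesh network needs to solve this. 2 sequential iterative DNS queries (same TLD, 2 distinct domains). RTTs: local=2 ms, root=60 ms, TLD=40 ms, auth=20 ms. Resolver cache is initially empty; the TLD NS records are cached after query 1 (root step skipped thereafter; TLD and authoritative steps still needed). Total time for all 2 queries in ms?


Lookup 1 (cold cache): local + root + TLD + auth = 2 + 60 + 40 + 20 = 122 ms
Lookups 2..2 (TLD NS cached -> skip root; new domain -> still ask TLD and auth): local + TLD + auth = 2 + 40 + 20 = 62 ms each
Remaining 1 lookups: 1 * 62 = 62 ms
Total = 122 + 62 = 184 ms

184


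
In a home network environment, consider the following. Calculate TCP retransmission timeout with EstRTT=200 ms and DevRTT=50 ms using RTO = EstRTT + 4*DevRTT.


Given: EstRTT = 200 ms, DevRTT = 50 ms
Timeout = EstRTT + 4 * DevRTT
4 * DevRTT = 4 * 50 = 200
Timeout = 200 + 200 = 400 ms

400


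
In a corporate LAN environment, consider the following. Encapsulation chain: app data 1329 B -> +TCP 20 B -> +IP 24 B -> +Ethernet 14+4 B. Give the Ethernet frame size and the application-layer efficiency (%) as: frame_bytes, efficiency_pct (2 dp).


TCP segment = 1329 + 20 = 1349 B
IP packet = 1349 + 24 = 1373 B
Ethernet frame = 1373 + 14 + 4 = 1391 B
Efficiency = app / frame = 1329 / 1391 = 0.955428 = 95.5428% -> 95.54% (2 dp)

1391, 95.54


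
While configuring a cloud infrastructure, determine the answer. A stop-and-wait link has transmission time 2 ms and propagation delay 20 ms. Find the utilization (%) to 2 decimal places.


Given: Ttrans = 2 ms, Tprop = 20 ms
RTT = 2 * Tprop = 2 * 20 = 40 ms
U = Ttrans / (Ttrans + RTT)
U = 2 / (2 + 40)
U = 2 / 42 = 0.047619
U% = 4.76%

4.76


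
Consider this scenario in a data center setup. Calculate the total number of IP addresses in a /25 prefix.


Given: CIDR prefix /25
Host bits = 32 - 25 = 7
Total addresses = 2^7 = 128

128


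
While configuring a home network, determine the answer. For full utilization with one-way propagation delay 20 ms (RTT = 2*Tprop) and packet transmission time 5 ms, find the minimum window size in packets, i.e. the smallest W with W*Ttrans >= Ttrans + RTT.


Given: Ttrans = 5 ms, RTT = 40 ms (= 2 * Tprop, Tprop = 20 ms)
Time until first ACK returns = Ttrans + RTT = 5 + 40 = 45 ms
Need W * Ttrans >= Ttrans + RTT  ->  W >= (Ttrans + RTT) / Ttrans
(Ttrans + RTT) / Ttrans = 45 / 5 = 9
W_min = ceil(9) = 9

9


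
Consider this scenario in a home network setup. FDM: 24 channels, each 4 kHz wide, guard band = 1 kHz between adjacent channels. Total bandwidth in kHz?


Given: 24 channels, 4 kHz each, guard = 1 kHz
Channel bandwidth = 24 * 4 = 96 kHz
Guard bands = 23 gaps * 1 kHz = 23 kHz
Total = 96 + 23 = 119 kHz

119


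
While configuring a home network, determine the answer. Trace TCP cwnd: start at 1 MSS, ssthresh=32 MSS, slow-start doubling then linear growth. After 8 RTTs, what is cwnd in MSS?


RTT 0: cwnd = 1 MSS (initial)
RTT 1: cwnd = 2 MSS (slow start, doubled)
RTT 2: cwnd = 4 MSS (slow start, doubled)
RTT 3: cwnd = 8 MSS (slow start, doubled)
RTT 4: cwnd = 16 MSS (slow start, doubled)
RTT 5: cwnd = 32 MSS (slow start, doubled)
RTT 6: cwnd = 33 MSS (congestion avoidance, +1)
RTT 7: cwnd = 34 MSS (congestion avoidance, +1)
RTT 8: cwnd = 35 MSS (congestion avoidance, +1)

35


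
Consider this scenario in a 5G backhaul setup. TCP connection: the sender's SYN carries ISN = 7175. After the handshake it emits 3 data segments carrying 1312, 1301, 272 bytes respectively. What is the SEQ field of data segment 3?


The SYN occupies sequence number ISN = 7175, so the first data byte is ISN + 1 = 7176.
SEQ of data segment i = (ISN + 1) + sum of payload sizes of segments 1..i-1.
Segment 1: SEQ = 7176, payload = 1312 bytes
Segment 2: SEQ = 8488, payload = 1301 bytes
Segment 3: SEQ = 9789, payload = 272 bytes
SEQ of segment 3 = 7176 + 1312 + 1301 = 9789

9789


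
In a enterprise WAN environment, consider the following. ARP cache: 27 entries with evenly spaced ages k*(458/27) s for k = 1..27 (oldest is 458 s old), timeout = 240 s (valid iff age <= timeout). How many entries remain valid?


Ages are k * 458/27 s for k = 1..27 (spacing = 16.9630 s).
Entry k is valid iff k * 458/27 <= 240 iff k <= 27 * 240 / 458 = 14.1485
n_valid = floor(14.1485) = 14
(n_stale = 27 - 14 = 13)

14


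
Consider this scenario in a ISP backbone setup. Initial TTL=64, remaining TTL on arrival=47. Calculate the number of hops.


Given: initial TTL = 64, received TTL = 47
Hops = initial TTL - received TTL
Hops = 64 - 47 = 17

17


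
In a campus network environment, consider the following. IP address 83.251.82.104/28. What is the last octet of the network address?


Given: IP = 83.251.82.104, prefix = /28
Subnet mask = 255.255.255.240
Last octet of IP: 104
Last octet of mask: 240
Network last octet = 104 AND 240 = 96

96


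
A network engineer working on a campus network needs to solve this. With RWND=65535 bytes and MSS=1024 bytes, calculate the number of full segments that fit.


Given: RWND = 65535 bytes, MSS = 1024 bytes
Full segments = floor(RWND / MSS)
Full segments = floor(65535 / 1024)
Full segments = floor(63.999) = 63

63


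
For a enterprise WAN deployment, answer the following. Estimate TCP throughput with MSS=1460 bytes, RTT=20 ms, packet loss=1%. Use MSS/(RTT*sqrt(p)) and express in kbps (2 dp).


Given: MSS = 1460 bytes, RTT = 20 ms, loss = 1%
RTT in seconds = 20 / 1000 = 0.02
Loss rate = 1% = 0.01
sqrt(loss) = sqrt(0.01) = 0.1
Throughput (bytes/s) = 1460 / (0.02 * 0.1) = 730000.0000
Throughput (kbps) = 730000.0000 * 8 / 1000 = 5840.000000 -> 5840.00 kbps (2 dp)

5840.00


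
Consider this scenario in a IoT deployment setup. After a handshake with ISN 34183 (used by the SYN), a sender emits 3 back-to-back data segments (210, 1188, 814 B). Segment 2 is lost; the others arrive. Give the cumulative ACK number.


SYN uses sequence number 34183; first data byte = ISN + 1 = 34184.
Segment 1: SEQ = 34184, len = 210 B, covers [34184, 34393]
Segment 2: SEQ = 34394, len = 1188 B, covers [34394, 35581] [LOST]
Segment 3: SEQ = 35582, len = 814 B, covers [35582, 36395]
In-order data received: bytes [34184, 34393] (segments 1..1).
Segment 2 missing -> gap begins at byte 34394; later segments buffered out of order.
Cumulative ACK = next expected in-order byte = 34184 + 210 = 34394

34394


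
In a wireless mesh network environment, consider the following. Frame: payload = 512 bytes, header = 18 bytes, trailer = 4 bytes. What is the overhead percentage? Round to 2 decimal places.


Given: payload = 512 B, header = 18 B, trailer = 4 B
Overhead bytes = header + trailer = 18 + 4 = 22
Total frame = payload + overhead = 512 + 22 = 534
Overhead % = 22 / 534 * 100 = 4.1199% -> 4.12% (2 dp)

4.12


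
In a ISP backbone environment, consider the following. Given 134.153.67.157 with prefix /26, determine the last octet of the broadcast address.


Given: IP = 134.153.67.157, prefix = /26
Host bits = 32 - 26 = 6
Network last octet = 157 AND mask = 128
Host part size = 2^6 - 1 = 63
Broadcast last octet = 128 OR 63 = 191

191


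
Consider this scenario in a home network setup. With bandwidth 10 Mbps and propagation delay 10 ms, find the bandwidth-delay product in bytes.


Given: bandwidth = 10 Mbps, delay = 10 ms
BDP in bits = 10 * 10^6 * 10 / 1000
BDP in bits = 100000
BDP in bytes = 100000 / 8 = 12500

12500


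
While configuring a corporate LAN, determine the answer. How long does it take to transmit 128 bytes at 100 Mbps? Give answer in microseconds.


Given: packet = 128 bytes, bandwidth = 100 Mbps
Packet in bits = 128 * 8 = 1024 bits
Bandwidth = 100 * 10^6 = 100000000 bps
Time = 1024 / 100000000 seconds
Time in us = 1024 * 10^6 / 100000000 = 10.24

10.24


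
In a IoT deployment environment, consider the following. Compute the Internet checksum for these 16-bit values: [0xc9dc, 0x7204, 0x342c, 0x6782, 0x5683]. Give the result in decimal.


Given words: [0xc9dc, 0x7204, 0x342c, 0x6782, 0x5683]
Step 1: Sum all words
Raw sum = 51676 + 29188 + 13356 + 26498 + 22147 = 142865
Step 2: Fold carry: (11793 + 2) = 11795
One's complement = ~11795 & 0xFFFF = 53740

53740


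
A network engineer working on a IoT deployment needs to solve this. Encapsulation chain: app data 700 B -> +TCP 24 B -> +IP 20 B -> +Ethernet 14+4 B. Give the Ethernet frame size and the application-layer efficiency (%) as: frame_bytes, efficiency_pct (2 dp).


TCP segment = 700 + 24 = 724 B
IP packet = 724 + 20 = 744 B
Ethernet frame = 744 + 14 + 4 = 762 B
Efficiency = app / frame = 700 / 762 = 0.918635 = 91.8635% -> 91.86% (2 dp)

762, 91.86


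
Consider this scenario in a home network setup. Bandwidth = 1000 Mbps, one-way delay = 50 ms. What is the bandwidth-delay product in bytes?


Given: bandwidth = 1000 Mbps, delay = 50 ms
BDP in bits = 1000 * 10^6 * 50 / 1000
BDP in bits = 50000000
BDP in bytes = 50000000 / 8 = 6250000

6250000


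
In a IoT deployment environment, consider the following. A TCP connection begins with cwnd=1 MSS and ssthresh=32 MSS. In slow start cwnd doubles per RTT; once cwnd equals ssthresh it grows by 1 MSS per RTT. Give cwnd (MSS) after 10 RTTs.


RTT 0: cwnd = 1 MSS (initial)
RTT 1: cwnd = 2 MSS (slow start, doubled)
RTT 2: cwnd = 4 MSS (slow start, doubled)
RTT 3: cwnd = 8 MSS (slow start, doubled)
RTT 4: cwnd = 16 MSS (slow start, doubled)
RTT 5: cwnd = 32 MSS (slow start, doubled)
RTT 6: cwnd = 33 MSS (congestion avoidance, +1)
RTT 7: cwnd = 34 MSS (congestion avoidance, +1)
RTT 8: cwnd = 35 MSS (congestion avoidance, +1)
RTT 9: cwnd = 36 MSS (congestion avoidance, +1)
RTT 10: cwnd = 37 MSS (congestion avoidance, +1)

37


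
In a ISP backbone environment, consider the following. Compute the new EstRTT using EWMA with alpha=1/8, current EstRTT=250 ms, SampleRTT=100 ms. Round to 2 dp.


Given: EstRTT = 250 ms, SampleRTT = 100 ms, alpha = 1/8
New EstRTT = (1 - alpha) * EstRTT + alpha * SampleRTT
(7/8) * 250 = 218.75
(1/8) * 100 = 12.5
New EstRTT = 218.75 + 12.5 = 231.25 ms -> 231.25 ms (2 dp)

231.25


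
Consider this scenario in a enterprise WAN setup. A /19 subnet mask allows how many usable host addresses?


Given: subnet mask /19
Host bits = 32 - 19 = 13
Total addresses = 2^13 = 8192
Usable hosts = 8192 - 2 (network + broadcast) = 8190

8190


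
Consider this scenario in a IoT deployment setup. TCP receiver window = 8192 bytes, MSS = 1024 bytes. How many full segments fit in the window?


Given: RWND = 8192 bytes, MSS = 1024 bytes
Full segments = floor(RWND / MSS)
Full segments = floor(8192 / 1024)
Full segments = floor(8.0) = 8

8


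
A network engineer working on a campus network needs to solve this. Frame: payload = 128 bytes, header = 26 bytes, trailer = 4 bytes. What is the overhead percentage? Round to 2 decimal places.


Given: payload = 128 B, header = 26 B, trailer = 4 B
Overhead bytes = header + trailer = 26 + 4 = 30
Total frame = payload + overhead = 128 + 30 = 158
Overhead % = 30 / 158 * 100 = 18.9873% -> 18.99% (2 dp)

18.99


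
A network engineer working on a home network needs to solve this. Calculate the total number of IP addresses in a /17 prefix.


Given: CIDR prefix /17
Host bits = 32 - 17 = 15
Total addresses = 2^15 = 32768

32768


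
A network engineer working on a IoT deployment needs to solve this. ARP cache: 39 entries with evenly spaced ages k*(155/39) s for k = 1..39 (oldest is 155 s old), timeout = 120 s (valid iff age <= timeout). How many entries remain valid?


Ages are k * 155/39 s for k = 1..39 (spacing = 3.9744 s).
Entry k is valid iff k * 155/39 <= 120 iff k <= 39 * 120 / 155 = 30.1935
n_valid = floor(30.1935) = 30
(n_stale = 39 - 30 = 9)

30


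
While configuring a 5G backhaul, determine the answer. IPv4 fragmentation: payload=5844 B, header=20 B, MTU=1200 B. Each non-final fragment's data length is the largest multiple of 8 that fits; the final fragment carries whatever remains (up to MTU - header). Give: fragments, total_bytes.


Max data per non-final fragment = floor((MTU - header)/8)*8 = floor((1200 - 20)/8)*8 = floor(1180/8)*8 = 1176 B
Final fragment needs no 8-byte alignment: it can carry up to MTU - header = 1180 B
Non-final fragments needed = ceil((payload - 1180) / 1176) = ceil(4664/1176) = ceil(3.9660) = 4
Number of fragments = 4 + 1 = 5
Fragment sizes (data): 4 * 1176 B + 1140 B (last, 1140 <= 1180 OK)
Total bytes sent = payload + n_frags * header = 5844 + 5*20 = 5844 + 100 = 5944 B

5, 5944


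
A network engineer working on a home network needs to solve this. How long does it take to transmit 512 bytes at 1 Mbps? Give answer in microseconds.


Given: packet = 512 bytes, bandwidth = 1 Mbps
Packet in bits = 512 * 8 = 4096 bits
Bandwidth = 1 * 10^6 = 1000000 bps
Time = 4096 / 1000000 seconds
Time in us = 4096 * 10^6 / 1000000 = 4096

4096


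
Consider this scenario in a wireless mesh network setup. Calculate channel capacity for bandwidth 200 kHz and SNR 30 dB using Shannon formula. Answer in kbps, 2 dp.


Given: B = 200 kHz, SNR = 30 dB
SNR linear = 10^(30/10) = 1000
1 + SNR = 1001
log2(1001) = 9.9672262588
C = 200 * 1000 * 9.9672262588 = 1993445.2518 bps
C = 1993.445252 kbps -> 1993.45 kbps (2 dp)

1993.45


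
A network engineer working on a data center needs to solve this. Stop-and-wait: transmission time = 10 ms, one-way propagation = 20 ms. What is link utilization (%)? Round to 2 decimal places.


Given: Ttrans = 10 ms, Tprop = 20 ms
RTT = 2 * Tprop = 2 * 20 = 40 ms
U = Ttrans / (Ttrans + RTT)
U = 10 / (10 + 40)
U = 10 / 50 = 0.2
U% = 20.00%

20.00


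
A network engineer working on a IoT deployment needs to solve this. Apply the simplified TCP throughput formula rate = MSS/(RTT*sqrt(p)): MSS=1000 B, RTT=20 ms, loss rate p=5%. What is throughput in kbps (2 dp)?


Given: MSS = 1000 bytes, RTT = 20 ms, loss = 5%
RTT in seconds = 20 / 1000 = 0.02
Loss rate = 5% = 0.05
sqrt(loss) = sqrt(0.05) = 0.223606797750
Throughput (bytes/s) = 1000 / (0.02 * 0.223606797750) = 223606.7977
Throughput (kbps) = 223606.7977 * 8 / 1000 = 1788.854382 -> 1788.85 kbps (2 dp)

1788.85


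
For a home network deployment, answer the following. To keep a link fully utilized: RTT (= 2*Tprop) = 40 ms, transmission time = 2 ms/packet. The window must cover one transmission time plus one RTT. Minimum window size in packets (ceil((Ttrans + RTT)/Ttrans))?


Given: Ttrans = 2 ms, RTT = 40 ms (= 2 * Tprop, Tprop = 20 ms)
Time until first ACK returns = Ttrans + RTT = 2 + 40 = 42 ms
Need W * Ttrans >= Ttrans + RTT  ->  W >= (Ttrans + RTT) / Ttrans
(Ttrans + RTT) / Ttrans = 42 / 2 = 21
W_min = ceil(21) = 21

21


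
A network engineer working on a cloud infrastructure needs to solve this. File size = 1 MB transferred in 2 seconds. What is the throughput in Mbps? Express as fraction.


Given: file = 1 MB, time = 2 s
File in Mb = 1 * 8 = 8 Mb
Throughput = 8 / 2 Mbps
Throughput = 4 Mbps

4


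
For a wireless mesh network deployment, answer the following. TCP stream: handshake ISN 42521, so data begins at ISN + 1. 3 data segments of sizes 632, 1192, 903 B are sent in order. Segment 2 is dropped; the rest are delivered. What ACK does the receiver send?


SYN uses sequence number 42521; first data byte = ISN + 1 = 42522.
Segment 1: SEQ = 42522, len = 632 B, covers [42522, 43153]
Segment 2: SEQ = 43154, len = 1192 B, covers [43154, 44345] [LOST]
Segment 3: SEQ = 44346, len = 903 B, covers [44346, 45248]
In-order data received: bytes [42522, 43153] (segments 1..1).
Segment 2 missing -> gap begins at byte 43154; later segments buffered out of order.
Cumulative ACK = next expected in-order byte = 42522 + 632 = 43154

43154


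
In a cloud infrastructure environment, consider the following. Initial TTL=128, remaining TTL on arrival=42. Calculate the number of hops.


Given: initial TTL = 128, received TTL = 42
Hops = initial TTL - received TTL
Hops = 128 - 42 = 86

86


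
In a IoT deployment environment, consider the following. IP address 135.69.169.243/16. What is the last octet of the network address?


Given: IP = 135.69.169.243, prefix = /16
Subnet mask = 255.255.0.0
Last octet of IP: 243
Last octet of mask: 0
Network last octet = 243 AND 0 = 0

0


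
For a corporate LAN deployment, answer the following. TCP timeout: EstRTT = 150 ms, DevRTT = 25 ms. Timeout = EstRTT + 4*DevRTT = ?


Given: EstRTT = 150 ms, DevRTT = 25 ms
Timeout = EstRTT + 4 * DevRTT
4 * DevRTT = 4 * 25 = 100
Timeout = 150 + 100 = 250 ms

250


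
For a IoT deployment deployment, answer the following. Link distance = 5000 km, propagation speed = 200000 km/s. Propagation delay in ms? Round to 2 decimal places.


Given: distance = 5000 km, speed = 200000 km/s
Delay = distance / speed = 5000 / 200000 seconds
Delay in ms = 5000 * 1000 / 200000
Delay = 25.0000 ms
Rounded to 2 dp = 25.00 ms

25.00


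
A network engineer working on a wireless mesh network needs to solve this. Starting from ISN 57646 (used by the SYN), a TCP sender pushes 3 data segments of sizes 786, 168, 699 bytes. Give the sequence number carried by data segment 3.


The SYN occupies sequence number ISN = 57646, so the first data byte is ISN + 1 = 57647.
SEQ of data segment i = (ISN + 1) + sum of payload sizes of segments 1..i-1.
Segment 1: SEQ = 57647, payload = 786 bytes
Segment 2: SEQ = 58433, payload = 168 bytes
Segment 3: SEQ = 58601, payload = 699 bytes
SEQ of segment 3 = 57647 + 786 + 168 = 58601

58601


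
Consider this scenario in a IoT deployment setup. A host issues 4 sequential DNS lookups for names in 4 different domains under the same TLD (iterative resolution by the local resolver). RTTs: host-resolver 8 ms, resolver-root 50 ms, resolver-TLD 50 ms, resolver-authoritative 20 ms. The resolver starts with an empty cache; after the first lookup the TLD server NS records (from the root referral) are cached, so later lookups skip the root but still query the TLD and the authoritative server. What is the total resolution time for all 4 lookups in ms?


Lookup 1 (cold cache): local + root + TLD + auth = 8 + 50 + 50 + 20 = 128 ms
Lookups 2..4 (TLD NS cached -> skip root; new domain -> still ask TLD and auth): local + TLD + auth = 8 + 50 + 20 = 78 ms each
Remaining 3 lookups: 3 * 78 = 234 ms
Total = 128 + 234 = 362 ms

362


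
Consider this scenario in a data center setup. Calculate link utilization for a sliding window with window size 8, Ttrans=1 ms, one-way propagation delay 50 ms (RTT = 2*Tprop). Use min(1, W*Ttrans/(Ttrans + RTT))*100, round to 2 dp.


Given: W = 8, Ttrans = 1 ms, RTT = 100 ms (= 2 * Tprop, Tprop = 50 ms)
Cycle time = Ttrans + RTT = 1 + 100 = 101 ms (first packet sent until its ACK returns)
W * Ttrans = 8 * 1 = 8 ms of sending per cycle
W * Ttrans / (Ttrans + RTT) = 8 / 101 = 0.079208
U = min(1, 0.079208) = 0.079208
U% = 7.92%

7.92


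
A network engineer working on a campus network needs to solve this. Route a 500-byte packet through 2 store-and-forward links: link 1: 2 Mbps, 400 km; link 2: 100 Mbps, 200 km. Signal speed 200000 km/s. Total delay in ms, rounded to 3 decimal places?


Packet = 500 bytes = 4000 bits. Store-and-forward: sum (t_trans + t_prop) per link.
Link 1: t_trans = 4000/(2*10^6) s = 2.0000 ms; t_prop = 400/200000 s = 2.0000 ms; subtotal = 4.0000 ms
Link 2: t_trans = 4000/(100*10^6) s = 0.0400 ms; t_prop = 200/200000 s = 1.0000 ms; subtotal = 1.0400 ms
End-to-end = 4.0000 + 1.0400 = 5.0400 ms -> 5.040 ms (3 dp)

5.040


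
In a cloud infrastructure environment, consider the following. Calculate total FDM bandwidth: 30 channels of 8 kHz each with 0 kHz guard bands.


Given: 30 channels, 8 kHz each, guard = 0 kHz
Channel bandwidth = 30 * 8 = 240 kHz
Guard bands = 29 gaps * 0 kHz = 0 kHz
Total = 240 + 0 = 240 kHz

240


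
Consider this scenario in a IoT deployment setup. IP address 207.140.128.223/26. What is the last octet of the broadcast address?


Given: IP = 207.140.128.223, prefix = /26
Host bits = 32 - 26 = 6
Network last octet = 223 AND mask = 192
Host part size = 2^6 - 1 = 63
Broadcast last octet = 192 OR 63 = 255

255


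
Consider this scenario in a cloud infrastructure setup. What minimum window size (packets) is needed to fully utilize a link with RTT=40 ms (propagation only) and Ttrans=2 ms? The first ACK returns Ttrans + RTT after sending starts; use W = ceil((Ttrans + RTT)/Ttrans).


Given: Ttrans = 2 ms, RTT = 40 ms (= 2 * Tprop, Tprop = 20 ms)
Time until first ACK returns = Ttrans + RTT = 2 + 40 = 42 ms
Need W * Ttrans >= Ttrans + RTT  ->  W >= (Ttrans + RTT) / Ttrans
(Ttrans + RTT) / Ttrans = 42 / 2 = 21
W_min = ceil(21) = 21

21


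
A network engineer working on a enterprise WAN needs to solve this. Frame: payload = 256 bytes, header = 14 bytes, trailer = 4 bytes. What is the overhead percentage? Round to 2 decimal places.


Given: payload = 256 B, header = 14 B, trailer = 4 B
Overhead bytes = header + trailer = 14 + 4 = 18
Total frame = payload + overhead = 256 + 18 = 274
Overhead % = 18 / 274 * 100 = 6.5693% -> 6.57% (2 dp)

6.57


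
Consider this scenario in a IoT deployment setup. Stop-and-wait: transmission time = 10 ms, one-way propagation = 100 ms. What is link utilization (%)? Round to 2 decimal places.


Given: Ttrans = 10 ms, Tprop = 100 ms
RTT = 2 * Tprop = 2 * 100 = 200 ms
U = Ttrans / (Ttrans + RTT)
U = 10 / (10 + 200)
U = 10 / 210 = 0.047619
U% = 4.76%

4.76


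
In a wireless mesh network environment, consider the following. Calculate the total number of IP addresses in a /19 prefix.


Given: CIDR prefix /19
Host bits = 32 - 19 = 13
Total addresses = 2^13 = 8192

8192


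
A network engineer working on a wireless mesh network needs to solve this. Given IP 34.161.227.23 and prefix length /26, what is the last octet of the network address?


Given: IP = 34.161.227.23, prefix = /26
Subnet mask = 255.255.255.192
Last octet of IP: 23
Last octet of mask: 192
Network last octet = 23 AND 192 = 0

0


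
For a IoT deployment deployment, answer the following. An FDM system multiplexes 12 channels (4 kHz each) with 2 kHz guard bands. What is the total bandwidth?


Given: 12 channels, 4 kHz each, guard = 2 kHz
Channel bandwidth = 12 * 4 = 48 kHz
Guard bands = 11 gaps * 2 kHz = 22 kHz
Total = 48 + 22 = 70 kHz

70


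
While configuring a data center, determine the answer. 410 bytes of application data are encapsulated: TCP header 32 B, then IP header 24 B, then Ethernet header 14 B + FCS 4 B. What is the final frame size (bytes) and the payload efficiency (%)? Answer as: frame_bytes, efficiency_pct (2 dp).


TCP segment = 410 + 32 = 442 B
IP packet = 442 + 24 = 466 B
Ethernet frame = 466 + 14 + 4 = 484 B
Efficiency = app / frame = 410 / 484 = 0.847107 = 84.7107% -> 84.71% (2 dp)

484, 84.71


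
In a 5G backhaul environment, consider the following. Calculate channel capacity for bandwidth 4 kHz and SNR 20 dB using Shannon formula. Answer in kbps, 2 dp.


Given: B = 4 kHz, SNR = 20 dB
SNR linear = 10^(20/10) = 100
1 + SNR = 101
log2(101) = 6.6582114828
C = 4 * 1000 * 6.6582114828 = 26632.8459 bps
C = 26.632846 kbps -> 26.63 kbps (2 dp)

26.63


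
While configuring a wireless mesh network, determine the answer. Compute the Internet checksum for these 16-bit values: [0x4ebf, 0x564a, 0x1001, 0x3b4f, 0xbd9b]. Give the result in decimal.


Given words: [0x4ebf, 0x564a, 0x1001, 0x3b4f, 0xbd9b]
Step 1: Sum all words
Raw sum = 20159 + 22090 + 4097 + 15183 + 48539 = 110068
Step 2: Fold carry: (44532 + 1) = 44533
One's complement = ~44533 & 0xFFFF = 21002

21002


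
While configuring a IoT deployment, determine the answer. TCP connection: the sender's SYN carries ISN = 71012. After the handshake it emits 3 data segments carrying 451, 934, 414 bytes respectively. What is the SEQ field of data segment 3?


The SYN occupies sequence number ISN = 71012, so the first data byte is ISN + 1 = 71013.
SEQ of data segment i = (ISN + 1) + sum of payload sizes of segments 1..i-1.
Segment 1: SEQ = 71013, payload = 451 bytes
Segment 2: SEQ = 71464, payload = 934 bytes
Segment 3: SEQ = 72398, payload = 414 bytes
SEQ of segment 3 = 71013 + 451 + 934 = 72398

72398


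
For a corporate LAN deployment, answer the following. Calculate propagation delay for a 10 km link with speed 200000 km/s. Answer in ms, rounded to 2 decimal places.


Given: distance = 10 km, speed = 200000 km/s
Delay = distance / speed = 10 / 200000 seconds
Delay in ms = 10 * 1000 / 200000
Delay = 0.0500 ms
Rounded to 2 dp = 0.05 ms

0.05


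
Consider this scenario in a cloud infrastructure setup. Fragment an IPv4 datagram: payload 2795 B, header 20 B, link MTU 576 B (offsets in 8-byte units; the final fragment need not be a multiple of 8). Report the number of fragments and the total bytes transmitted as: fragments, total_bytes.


Max data per non-final fragment = floor((MTU - header)/8)*8 = floor((576 - 20)/8)*8 = floor(556/8)*8 = 552 B
Final fragment needs no 8-byte alignment: it can carry up to MTU - header = 556 B
Non-final fragments needed = ceil((payload - 556) / 552) = ceil(2239/552) = ceil(4.0562) = 5
Number of fragments = 5 + 1 = 6
Fragment sizes (data): 5 * 552 B + 35 B (last, 35 <= 556 OK)
Total bytes sent = payload + n_frags * header = 2795 + 6*20 = 2795 + 120 = 2915 B

6, 2915


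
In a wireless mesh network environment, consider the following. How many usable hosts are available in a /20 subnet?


Given: subnet mask /20
Host bits = 32 - 20 = 12
Total addresses = 2^12 = 4096
Usable hosts = 4096 - 2 (network + broadcast) = 4094

4094


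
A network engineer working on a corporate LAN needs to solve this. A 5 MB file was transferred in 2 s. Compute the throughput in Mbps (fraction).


Given: file = 5 MB, time = 2 s
File in Mb = 5 * 8 = 40 Mb
Throughput = 40 / 2 Mbps
Throughput = 20 Mbps

20


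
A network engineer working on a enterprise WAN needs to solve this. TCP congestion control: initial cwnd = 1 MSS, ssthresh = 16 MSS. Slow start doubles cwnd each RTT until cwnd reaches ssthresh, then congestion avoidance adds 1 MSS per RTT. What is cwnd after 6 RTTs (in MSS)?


RTT 0: cwnd = 1 MSS (initial)
RTT 1: cwnd = 2 MSS (slow start, doubled)
RTT 2: cwnd = 4 MSS (slow start, doubled)
RTT 3: cwnd = 8 MSS (slow start, doubled)
RTT 4: cwnd = 16 MSS (slow start, doubled)
RTT 5: cwnd = 17 MSS (congestion avoidance, +1)
RTT 6: cwnd = 18 MSS (congestion avoidance, +1)

18


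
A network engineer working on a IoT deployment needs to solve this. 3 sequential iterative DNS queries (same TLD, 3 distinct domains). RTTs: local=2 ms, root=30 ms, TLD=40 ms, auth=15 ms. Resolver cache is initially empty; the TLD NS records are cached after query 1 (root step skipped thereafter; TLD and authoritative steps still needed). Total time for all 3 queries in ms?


Lookup 1 (cold cache): local + root + TLD + auth = 2 + 30 + 40 + 15 = 87 ms
Lookups 2..3 (TLD NS cached -> skip root; new domain -> still ask TLD and auth): local + TLD + auth = 2 + 40 + 15 = 57 ms each
Remaining 2 lookups: 2 * 57 = 114 ms
Total = 87 + 114 = 201 ms

201


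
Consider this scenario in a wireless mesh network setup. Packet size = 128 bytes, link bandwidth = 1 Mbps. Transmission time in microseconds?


Given: packet = 128 bytes, bandwidth = 1 Mbps
Packet in bits = 128 * 8 = 1024 bits
Bandwidth = 1 * 10^6 = 1000000 bps
Time = 1024 / 1000000 seconds
Time in us = 1024 * 10^6 / 1000000 = 1024

1024


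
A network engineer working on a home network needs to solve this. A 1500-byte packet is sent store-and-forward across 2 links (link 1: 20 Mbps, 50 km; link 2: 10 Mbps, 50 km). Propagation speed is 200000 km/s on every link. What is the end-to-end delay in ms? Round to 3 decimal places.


Packet = 1500 bytes = 12000 bits. Store-and-forward: sum (t_trans + t_prop) per link.
Link 1: t_trans = 12000/(20*10^6) s = 0.6000 ms; t_prop = 50/200000 s = 0.2500 ms; subtotal = 0.8500 ms
Link 2: t_trans = 12000/(10*10^6) s = 1.2000 ms; t_prop = 50/200000 s = 0.2500 ms; subtotal = 1.4500 ms
End-to-end = 0.8500 + 1.4500 = 2.3000 ms -> 2.300 ms (3 dp)

2.300
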